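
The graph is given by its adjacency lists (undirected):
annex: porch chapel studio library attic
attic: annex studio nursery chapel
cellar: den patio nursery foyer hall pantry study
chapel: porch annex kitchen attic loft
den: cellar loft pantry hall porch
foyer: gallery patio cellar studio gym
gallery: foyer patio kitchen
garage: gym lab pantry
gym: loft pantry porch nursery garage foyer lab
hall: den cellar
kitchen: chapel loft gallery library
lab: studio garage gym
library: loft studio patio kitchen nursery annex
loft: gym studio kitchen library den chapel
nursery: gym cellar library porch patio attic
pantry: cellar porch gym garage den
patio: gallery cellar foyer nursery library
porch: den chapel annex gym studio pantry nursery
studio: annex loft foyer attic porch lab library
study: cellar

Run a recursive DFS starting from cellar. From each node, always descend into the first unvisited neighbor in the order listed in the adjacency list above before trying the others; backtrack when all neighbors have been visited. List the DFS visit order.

cellar → den → loft → gym → pantry → porch → chapel → annex → studio → foyer → gallery → patio → nursery → library → kitchen → attic → lab → garage → hall → study

Visit cellar
cellar → den
den → loft
loft → gym
gym → pantry
pantry → porch
porch → chapel
chapel → annex
annex → studio
studio → foyer
foyer → gallery
gallery → patio
patio → nursery
nursery → library
library → kitchen
nursery → attic
studio → lab
lab → garage
den → hall
cellar → study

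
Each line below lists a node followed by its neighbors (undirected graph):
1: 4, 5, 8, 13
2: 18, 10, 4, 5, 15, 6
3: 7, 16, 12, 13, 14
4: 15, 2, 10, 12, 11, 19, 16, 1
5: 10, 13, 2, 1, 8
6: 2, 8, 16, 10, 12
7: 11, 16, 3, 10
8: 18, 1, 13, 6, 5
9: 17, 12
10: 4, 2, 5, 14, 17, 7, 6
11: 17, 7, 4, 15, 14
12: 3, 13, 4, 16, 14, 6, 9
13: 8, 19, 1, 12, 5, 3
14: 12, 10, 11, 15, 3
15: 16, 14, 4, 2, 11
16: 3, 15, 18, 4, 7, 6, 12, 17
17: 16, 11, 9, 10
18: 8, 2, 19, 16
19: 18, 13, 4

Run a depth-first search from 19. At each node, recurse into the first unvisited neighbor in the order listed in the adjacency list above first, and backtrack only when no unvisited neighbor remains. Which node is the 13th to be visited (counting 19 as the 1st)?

Visit 19
19 → 18
18 → 8
8 → 1
1 → 4
4 → 15
15 → 16
16 → 3
3 → 7
7 → 11
11 → 17
17 → 9
9 → 12
12 → 13
13 → 5
5 → 10
10 → 2
2 → 6
10 → 14

Visit order: 19, 18, 8, 1, 4, 15, 16, 3, 7, 11, 17, 9, 12, 13, 5, 10, 2, 6, 14

12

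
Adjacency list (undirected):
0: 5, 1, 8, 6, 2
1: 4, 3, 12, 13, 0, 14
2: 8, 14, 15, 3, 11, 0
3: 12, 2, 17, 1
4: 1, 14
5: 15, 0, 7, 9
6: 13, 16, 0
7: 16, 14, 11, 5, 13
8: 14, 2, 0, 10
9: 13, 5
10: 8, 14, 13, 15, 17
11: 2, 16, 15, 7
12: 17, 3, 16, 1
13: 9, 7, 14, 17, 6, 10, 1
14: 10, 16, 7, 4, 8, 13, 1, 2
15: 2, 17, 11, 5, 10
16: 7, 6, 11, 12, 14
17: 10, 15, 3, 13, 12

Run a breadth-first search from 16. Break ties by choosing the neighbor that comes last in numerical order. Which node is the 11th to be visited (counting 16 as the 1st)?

Visit 16; enqueue 14, 12, 11, 7, 6 → queue [14, 12, 11, 7, 6]
Visit 14; enqueue 13, 10, 8, 4, 2, 1 → queue [12, 11, 7, 6, 13, 10, 8, 4, 2, 1]
Visit 12; enqueue 17, 3 → queue [11, 7, 6, 13, 10, 8, 4, 2, 1, 17, 3]
Visit 11; enqueue 15 → queue [7, 6, 13, 10, 8, 4, 2, 1, 17, 3, 15]
Visit 7; enqueue 5 → queue [6, 13, 10, 8, 4, 2, 1, 17, 3, 15, 5]
Visit 6; enqueue 0 → queue [13, 10, 8, 4, 2, 1, 17, 3, 15, 5, 0]
Visit 13; enqueue 9 → queue [10, 8, 4, 2, 1, 17, 3, 15, 5, 0, 9]
Visit 10 → queue [8, 4, 2, 1, 17, 3, 15, 5, 0, 9]
Visit 8 → queue [4, 2, 1, 17, 3, 15, 5, 0, 9]
Visit 4 → queue [2, 1, 17, 3, 15, 5, 0, 9]
Visit 2 → queue [1, 17, 3, 15, 5, 0, 9]
Visit 1 → queue [17, 3, 15, 5, 0, 9]
Visit 17 → queue [3, 15, 5, 0, 9]
Visit 3 → queue [15, 5, 0, 9]
Visit 15 → queue [5, 0, 9]
Visit 5 → queue [0, 9]
Visit 0 → queue [9]
Visit 9 → queue []

Visit order: 16, 14, 12, 11, 7, 6, 13, 10, 8, 4, 2, 1, 17, 3, 15, 5, 0, 9

2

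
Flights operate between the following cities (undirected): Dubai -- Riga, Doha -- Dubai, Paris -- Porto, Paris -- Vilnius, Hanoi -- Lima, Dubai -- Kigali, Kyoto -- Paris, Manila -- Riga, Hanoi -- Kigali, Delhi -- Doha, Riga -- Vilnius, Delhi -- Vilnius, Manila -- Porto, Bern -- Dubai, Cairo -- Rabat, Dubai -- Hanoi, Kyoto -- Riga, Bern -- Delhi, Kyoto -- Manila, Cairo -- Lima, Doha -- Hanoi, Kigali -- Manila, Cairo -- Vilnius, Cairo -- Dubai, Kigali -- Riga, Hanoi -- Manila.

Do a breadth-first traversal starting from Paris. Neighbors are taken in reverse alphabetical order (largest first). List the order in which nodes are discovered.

Visit Paris; enqueue Vilnius, Porto, Kyoto → queue [Vilnius, Porto, Kyoto]
Visit Vilnius; enqueue Riga, Delhi, Cairo → queue [Porto, Kyoto, Riga, Delhi, Cairo]
Visit Porto; enqueue Manila → queue [Kyoto, Riga, Delhi, Cairo, Manila]
Visit Kyoto → queue [Riga, Delhi, Cairo, Manila]
Visit Riga; enqueue Kigali, Dubai → queue [Delhi, Cairo, Manila, Kigali, Dubai]
Visit Delhi; enqueue Doha, Bern → queue [Cairo, Manila, Kigali, Dubai, Doha, Bern]
Visit Cairo; enqueue Rabat, Lima → queue [Manila, Kigali, Dubai, Doha, Bern, Rabat, Lima]
Visit Manila; enqueue Hanoi → queue [Kigali, Dubai, Doha, Bern, Rabat, Lima, Hanoi]
Visit Kigali → queue [Dubai, Doha, Bern, Rabat, Lima, Hanoi]
Visit Dubai → queue [Doha, Bern, Rabat, Lima, Hanoi]
Visit Doha → queue [Bern, Rabat, Lima, Hanoi]
Visit Bern → queue [Rabat, Lima, Hanoi]
Visit Rabat → queue [Lima, Hanoi]
Visit Lima → queue [Hanoi]
Visit Hanoi → queue []

Paris, Vilnius, Porto, Kyoto, Riga, Delhi, Cairo, Manila, Kigali, Dubai, Doha, Bern, Rabat, Lima, Hanoi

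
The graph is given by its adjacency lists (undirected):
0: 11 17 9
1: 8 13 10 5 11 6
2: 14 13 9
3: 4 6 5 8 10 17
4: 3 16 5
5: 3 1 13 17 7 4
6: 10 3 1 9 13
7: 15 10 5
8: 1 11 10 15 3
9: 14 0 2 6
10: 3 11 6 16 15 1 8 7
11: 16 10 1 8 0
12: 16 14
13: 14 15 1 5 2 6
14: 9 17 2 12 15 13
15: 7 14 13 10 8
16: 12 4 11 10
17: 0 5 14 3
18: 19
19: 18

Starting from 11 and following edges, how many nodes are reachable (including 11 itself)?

18

BFS from 11 visits: 11, 16, 10, 1, 8, 0, 12, 4, 3, 6, 15, 7, 13, 5, 17, 9, 14, 2
Reachable nodes: 18 of 20 total.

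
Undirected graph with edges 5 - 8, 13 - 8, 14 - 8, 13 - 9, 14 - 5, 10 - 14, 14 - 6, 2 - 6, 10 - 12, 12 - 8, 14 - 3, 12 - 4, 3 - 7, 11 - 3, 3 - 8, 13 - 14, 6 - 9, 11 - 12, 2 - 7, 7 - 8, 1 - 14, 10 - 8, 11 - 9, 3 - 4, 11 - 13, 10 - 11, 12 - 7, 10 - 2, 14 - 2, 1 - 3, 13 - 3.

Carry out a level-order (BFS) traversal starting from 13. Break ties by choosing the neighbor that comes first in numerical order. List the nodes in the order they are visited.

13, 3, 8, 9, 11, 14, 1, 4, 7, 5, 10, 12, 6, 2

Visit 13; enqueue 3, 8, 9, 11, 14 → queue [3, 8, 9, 11, 14]
Visit 3; enqueue 1, 4, 7 → queue [8, 9, 11, 14, 1, 4, 7]
Visit 8; enqueue 5, 10, 12 → queue [9, 11, 14, 1, 4, 7, 5, 10, 12]
Visit 9; enqueue 6 → queue [11, 14, 1, 4, 7, 5, 10, 12, 6]
Visit 11 → queue [14, 1, 4, 7, 5, 10, 12, 6]
Visit 14; enqueue 2 → queue [1, 4, 7, 5, 10, 12, 6, 2]
Visit 1 → queue [4, 7, 5, 10, 12, 6, 2]
Visit 4 → queue [7, 5, 10, 12, 6, 2]
Visit 7 → queue [5, 10, 12, 6, 2]
Visit 5 → queue [10, 12, 6, 2]
Visit 10 → queue [12, 6, 2]
Visit 12 → queue [6, 2]
Visit 6 → queue [2]
Visit 2 → queue []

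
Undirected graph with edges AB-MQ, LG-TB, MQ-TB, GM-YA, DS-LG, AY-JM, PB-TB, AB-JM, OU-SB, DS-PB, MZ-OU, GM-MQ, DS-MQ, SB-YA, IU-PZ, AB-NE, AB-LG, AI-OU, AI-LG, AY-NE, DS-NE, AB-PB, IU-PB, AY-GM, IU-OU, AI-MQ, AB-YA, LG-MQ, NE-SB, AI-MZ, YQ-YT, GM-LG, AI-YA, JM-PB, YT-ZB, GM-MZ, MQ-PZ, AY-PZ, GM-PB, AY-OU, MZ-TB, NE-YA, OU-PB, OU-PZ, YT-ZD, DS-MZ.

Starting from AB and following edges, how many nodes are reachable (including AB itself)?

17

BFS from AB visits: AB, JM, LG, MQ, NE, PB, YA, AY, AI, DS, GM, TB, PZ, SB, IU, OU, MZ
Reachable nodes: 17 of 21 total.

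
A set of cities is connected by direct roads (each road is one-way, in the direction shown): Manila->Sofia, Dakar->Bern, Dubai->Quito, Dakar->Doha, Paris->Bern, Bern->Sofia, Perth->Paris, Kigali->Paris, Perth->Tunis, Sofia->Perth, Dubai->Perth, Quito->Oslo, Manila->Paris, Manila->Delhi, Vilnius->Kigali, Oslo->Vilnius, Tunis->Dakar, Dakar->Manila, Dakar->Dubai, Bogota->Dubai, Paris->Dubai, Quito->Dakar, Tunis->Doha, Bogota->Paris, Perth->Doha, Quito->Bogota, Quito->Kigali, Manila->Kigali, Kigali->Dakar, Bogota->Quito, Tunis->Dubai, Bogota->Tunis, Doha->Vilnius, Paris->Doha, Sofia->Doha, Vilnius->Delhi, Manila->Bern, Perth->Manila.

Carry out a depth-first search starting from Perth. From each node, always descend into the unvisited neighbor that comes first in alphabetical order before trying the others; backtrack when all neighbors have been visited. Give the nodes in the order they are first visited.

Perth, Doha, Vilnius, Delhi, Kigali, Dakar, Bern, Sofia, Dubai, Quito, Bogota, Paris, Tunis, Oslo, Manila

Visit Perth
Perth → Doha
Doha → Vilnius
Vilnius → Delhi
Vilnius → Kigali
Kigali → Dakar
Dakar → Bern
Bern → Sofia
Dakar → Dubai
Dubai → Quito
Quito → Bogota
Bogota → Paris
Bogota → Tunis
Quito → Oslo
Dakar → Manila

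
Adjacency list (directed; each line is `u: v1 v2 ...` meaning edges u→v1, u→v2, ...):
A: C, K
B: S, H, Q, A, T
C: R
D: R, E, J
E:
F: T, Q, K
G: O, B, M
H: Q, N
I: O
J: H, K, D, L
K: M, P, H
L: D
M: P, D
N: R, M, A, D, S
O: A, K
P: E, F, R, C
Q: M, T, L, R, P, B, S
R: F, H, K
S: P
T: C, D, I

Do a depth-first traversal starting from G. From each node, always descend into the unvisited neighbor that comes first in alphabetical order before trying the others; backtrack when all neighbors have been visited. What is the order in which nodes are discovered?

G, B, A, C, R, F, K, H, N, D, E, J, L, M, P, S, Q, T, I, O

Visit G
G → B
B → A
A → C
C → R
R → F
F → K
K → H
H → N
N → D
D → E
D → J
J → L
N → M
M → P
N → S
H → Q
Q → T
T → I
I → O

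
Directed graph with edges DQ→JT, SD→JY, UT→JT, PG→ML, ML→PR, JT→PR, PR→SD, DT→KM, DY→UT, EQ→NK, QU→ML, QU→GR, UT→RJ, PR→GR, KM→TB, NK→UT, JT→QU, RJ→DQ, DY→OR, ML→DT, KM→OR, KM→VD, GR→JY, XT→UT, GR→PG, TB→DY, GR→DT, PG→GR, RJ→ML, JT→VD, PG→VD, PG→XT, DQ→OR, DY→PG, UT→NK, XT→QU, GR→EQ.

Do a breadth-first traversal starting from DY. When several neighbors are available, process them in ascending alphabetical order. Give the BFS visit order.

DY, OR, PG, UT, GR, ML, VD, XT, JT, NK, RJ, DT, EQ, JY, PR, QU, DQ, KM, SD, TB

Visit DY; enqueue OR, PG, UT → queue [OR, PG, UT]
Visit OR → queue [PG, UT]
Visit PG; enqueue GR, ML, VD, XT → queue [UT, GR, ML, VD, XT]
Visit UT; enqueue JT, NK, RJ → queue [GR, ML, VD, XT, JT, NK, RJ]
Visit GR; enqueue DT, EQ, JY → queue [ML, VD, XT, JT, NK, RJ, DT, EQ, JY]
Visit ML; enqueue PR → queue [VD, XT, JT, NK, RJ, DT, EQ, JY, PR]
Visit VD → queue [XT, JT, NK, RJ, DT, EQ, JY, PR]
Visit XT; enqueue QU → queue [JT, NK, RJ, DT, EQ, JY, PR, QU]
Visit JT → queue [NK, RJ, DT, EQ, JY, PR, QU]
Visit NK → queue [RJ, DT, EQ, JY, PR, QU]
Visit RJ; enqueue DQ → queue [DT, EQ, JY, PR, QU, DQ]
Visit DT; enqueue KM → queue [EQ, JY, PR, QU, DQ, KM]
Visit EQ → queue [JY, PR, QU, DQ, KM]
Visit JY → queue [PR, QU, DQ, KM]
Visit PR; enqueue SD → queue [QU, DQ, KM, SD]
Visit QU → queue [DQ, KM, SD]
Visit DQ → queue [KM, SD]
Visit KM; enqueue TB → queue [SD, TB]
Visit SD → queue [TB]
Visit TB → queue []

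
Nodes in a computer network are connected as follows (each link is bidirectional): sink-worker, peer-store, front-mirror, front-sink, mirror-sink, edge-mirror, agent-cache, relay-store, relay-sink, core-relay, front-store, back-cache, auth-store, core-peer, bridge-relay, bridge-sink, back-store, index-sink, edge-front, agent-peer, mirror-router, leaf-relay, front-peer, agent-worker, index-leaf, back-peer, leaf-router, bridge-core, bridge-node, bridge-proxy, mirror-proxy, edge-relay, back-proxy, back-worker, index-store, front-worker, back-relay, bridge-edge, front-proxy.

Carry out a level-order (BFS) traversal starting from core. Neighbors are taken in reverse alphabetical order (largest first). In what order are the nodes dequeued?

Visit core; enqueue relay, peer, bridge → queue [relay, peer, bridge]
Visit relay; enqueue store, sink, leaf, edge, back → queue [peer, bridge, store, sink, leaf, edge, back]
Visit peer; enqueue front, agent → queue [bridge, store, sink, leaf, edge, back, front, agent]
Visit bridge; enqueue proxy, node → queue [store, sink, leaf, edge, back, front, agent, proxy, node]
Visit store; enqueue index, auth → queue [sink, leaf, edge, back, front, agent, proxy, node, index, auth]
Visit sink; enqueue worker, mirror → queue [leaf, edge, back, front, agent, proxy, node, index, auth, worker, mirror]
Visit leaf; enqueue router → queue [edge, back, front, agent, proxy, node, index, auth, worker, mirror, router]
Visit edge → queue [back, front, agent, proxy, node, index, auth, worker, mirror, router]
Visit back; enqueue cache → queue [front, agent, proxy, node, index, auth, worker, mirror, router, cache]
Visit front → queue [agent, proxy, node, index, auth, worker, mirror, router, cache]
Visit agent → queue [proxy, node, index, auth, worker, mirror, router, cache]
Visit proxy → queue [node, index, auth, worker, mirror, router, cache]
Visit node → queue [index, auth, worker, mirror, router, cache]
Visit index → queue [auth, worker, mirror, router, cache]
Visit auth → queue [worker, mirror, router, cache]
Visit worker → queue [mirror, router, cache]
Visit mirror → queue [router, cache]
Visit router → queue [cache]
Visit cache → queue []

core, relay, peer, bridge, store, sink, leaf, edge, back, front, agent, proxy, node, index, auth, worker, mirror, router, cache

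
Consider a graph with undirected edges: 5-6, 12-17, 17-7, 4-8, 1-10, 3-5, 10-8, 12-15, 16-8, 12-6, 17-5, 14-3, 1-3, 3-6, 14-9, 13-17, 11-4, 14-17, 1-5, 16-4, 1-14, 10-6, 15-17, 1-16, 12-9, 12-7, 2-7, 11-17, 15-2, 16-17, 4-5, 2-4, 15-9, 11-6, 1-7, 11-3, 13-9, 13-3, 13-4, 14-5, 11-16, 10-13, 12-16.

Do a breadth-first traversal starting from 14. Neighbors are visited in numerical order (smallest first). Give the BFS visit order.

14 1 3 5 9 17 7 10 16 6 11 13 4 12 15 2 8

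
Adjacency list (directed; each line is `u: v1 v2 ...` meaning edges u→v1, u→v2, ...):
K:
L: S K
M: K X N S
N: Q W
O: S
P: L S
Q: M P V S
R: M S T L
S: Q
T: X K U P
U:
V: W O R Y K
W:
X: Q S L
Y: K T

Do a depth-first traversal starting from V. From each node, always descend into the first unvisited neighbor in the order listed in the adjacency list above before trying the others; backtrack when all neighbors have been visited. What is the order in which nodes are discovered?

Visit V
V → W
V → O
O → S
S → Q
Q → M
M → K
M → X
X → L
M → N
Q → P
V → R
R → T
T → U
V → Y

V -> W -> O -> S -> Q -> M -> K -> X -> L -> N -> P -> R -> T -> U -> Y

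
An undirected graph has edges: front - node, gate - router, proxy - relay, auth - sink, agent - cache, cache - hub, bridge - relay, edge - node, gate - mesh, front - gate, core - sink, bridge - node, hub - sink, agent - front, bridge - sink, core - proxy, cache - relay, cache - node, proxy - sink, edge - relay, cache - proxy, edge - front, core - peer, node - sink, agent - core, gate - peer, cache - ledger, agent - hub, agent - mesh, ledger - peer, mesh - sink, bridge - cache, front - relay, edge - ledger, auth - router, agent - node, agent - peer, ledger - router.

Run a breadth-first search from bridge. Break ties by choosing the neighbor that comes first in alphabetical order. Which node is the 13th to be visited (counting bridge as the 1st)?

core

Visit bridge; enqueue cache, node, relay, sink → queue [cache, node, relay, sink]
Visit cache; enqueue agent, hub, ledger, proxy → queue [node, relay, sink, agent, hub, ledger, proxy]
Visit node; enqueue edge, front → queue [relay, sink, agent, hub, ledger, proxy, edge, front]
Visit relay → queue [sink, agent, hub, ledger, proxy, edge, front]
Visit sink; enqueue auth, core, mesh → queue [agent, hub, ledger, proxy, edge, front, auth, core, mesh]
Visit agent; enqueue peer → queue [hub, ledger, proxy, edge, front, auth, core, mesh, peer]
Visit hub → queue [ledger, proxy, edge, front, auth, core, mesh, peer]
Visit ledger; enqueue router → queue [proxy, edge, front, auth, core, mesh, peer, router]
Visit proxy → queue [edge, front, auth, core, mesh, peer, router]
Visit edge → queue [front, auth, core, mesh, peer, router]
Visit front; enqueue gate → queue [auth, core, mesh, peer, router, gate]
Visit auth → queue [core, mesh, peer, router, gate]
Visit core → queue [mesh, peer, router, gate]
Visit mesh → queue [peer, router, gate]
Visit peer → queue [router, gate]
Visit router → queue [gate]
Visit gate → queue []

Visit order: bridge, cache, node, relay, sink, agent, hub, ledger, proxy, edge, front, auth, core, mesh, peer, router, gate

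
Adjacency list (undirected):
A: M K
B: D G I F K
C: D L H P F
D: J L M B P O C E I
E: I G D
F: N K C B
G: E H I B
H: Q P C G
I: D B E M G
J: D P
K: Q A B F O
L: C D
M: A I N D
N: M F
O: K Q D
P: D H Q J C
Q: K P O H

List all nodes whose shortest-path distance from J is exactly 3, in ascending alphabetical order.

Level 0: J
Level 1: D, P
Level 2: B, C, E, H, I, L, M, O, Q
Level 3: A, F, G, K, N

A, F, G, K, N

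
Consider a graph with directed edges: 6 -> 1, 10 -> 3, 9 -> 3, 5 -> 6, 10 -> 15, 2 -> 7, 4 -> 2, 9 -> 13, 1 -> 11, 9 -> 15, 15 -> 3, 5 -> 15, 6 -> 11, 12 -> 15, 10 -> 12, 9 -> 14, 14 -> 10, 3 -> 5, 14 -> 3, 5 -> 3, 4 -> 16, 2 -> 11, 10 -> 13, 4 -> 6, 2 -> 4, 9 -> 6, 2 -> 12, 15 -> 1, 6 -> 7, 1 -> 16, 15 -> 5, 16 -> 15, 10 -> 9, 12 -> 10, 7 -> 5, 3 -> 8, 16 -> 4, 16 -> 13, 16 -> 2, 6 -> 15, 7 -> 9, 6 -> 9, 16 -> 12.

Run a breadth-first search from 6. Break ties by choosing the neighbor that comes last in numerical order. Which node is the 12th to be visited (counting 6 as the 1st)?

8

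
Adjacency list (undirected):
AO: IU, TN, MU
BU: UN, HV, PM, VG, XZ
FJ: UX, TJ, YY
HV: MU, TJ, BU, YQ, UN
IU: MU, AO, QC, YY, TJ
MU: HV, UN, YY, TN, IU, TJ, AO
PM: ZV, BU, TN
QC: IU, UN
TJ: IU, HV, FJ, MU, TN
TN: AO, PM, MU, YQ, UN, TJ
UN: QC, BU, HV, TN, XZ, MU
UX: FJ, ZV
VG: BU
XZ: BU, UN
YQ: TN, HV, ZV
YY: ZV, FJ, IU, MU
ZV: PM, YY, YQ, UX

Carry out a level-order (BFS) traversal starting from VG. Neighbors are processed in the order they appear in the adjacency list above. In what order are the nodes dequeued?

Visit VG; enqueue BU → queue [BU]
Visit BU; enqueue UN, HV, PM, XZ → queue [UN, HV, PM, XZ]
Visit UN; enqueue QC, TN, MU → queue [HV, PM, XZ, QC, TN, MU]
Visit HV; enqueue TJ, YQ → queue [PM, XZ, QC, TN, MU, TJ, YQ]
Visit PM; enqueue ZV → queue [XZ, QC, TN, MU, TJ, YQ, ZV]
Visit XZ → queue [QC, TN, MU, TJ, YQ, ZV]
Visit QC; enqueue IU → queue [TN, MU, TJ, YQ, ZV, IU]
Visit TN; enqueue AO → queue [MU, TJ, YQ, ZV, IU, AO]
Visit MU; enqueue YY → queue [TJ, YQ, ZV, IU, AO, YY]
Visit TJ; enqueue FJ → queue [YQ, ZV, IU, AO, YY, FJ]
Visit YQ → queue [ZV, IU, AO, YY, FJ]
Visit ZV; enqueue UX → queue [IU, AO, YY, FJ, UX]
Visit IU → queue [AO, YY, FJ, UX]
Visit AO → queue [YY, FJ, UX]
Visit YY → queue [FJ, UX]
Visit FJ → queue [UX]
Visit UX → queue []

VG BU UN HV PM XZ QC TN MU TJ YQ ZV IU AO YY FJ UX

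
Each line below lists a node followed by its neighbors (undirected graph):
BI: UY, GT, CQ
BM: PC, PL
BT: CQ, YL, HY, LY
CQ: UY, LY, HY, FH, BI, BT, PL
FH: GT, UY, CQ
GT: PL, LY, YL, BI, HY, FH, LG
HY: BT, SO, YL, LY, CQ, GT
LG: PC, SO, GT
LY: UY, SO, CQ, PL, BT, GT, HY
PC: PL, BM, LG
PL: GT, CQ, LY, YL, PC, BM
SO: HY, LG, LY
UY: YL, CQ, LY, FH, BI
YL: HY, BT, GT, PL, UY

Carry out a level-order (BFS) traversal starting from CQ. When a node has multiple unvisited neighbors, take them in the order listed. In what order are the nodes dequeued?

Visit CQ; enqueue UY, LY, HY, FH, BI, BT, PL → queue [UY, LY, HY, FH, BI, BT, PL]
Visit UY; enqueue YL → queue [LY, HY, FH, BI, BT, PL, YL]
Visit LY; enqueue SO, GT → queue [HY, FH, BI, BT, PL, YL, SO, GT]
Visit HY → queue [FH, BI, BT, PL, YL, SO, GT]
Visit FH → queue [BI, BT, PL, YL, SO, GT]
Visit BI → queue [BT, PL, YL, SO, GT]
Visit BT → queue [PL, YL, SO, GT]
Visit PL; enqueue PC, BM → queue [YL, SO, GT, PC, BM]
Visit YL → queue [SO, GT, PC, BM]
Visit SO; enqueue LG → queue [GT, PC, BM, LG]
Visit GT → queue [PC, BM, LG]
Visit PC → queue [BM, LG]
Visit BM → queue [LG]
Visit LG → queue []

CQ, UY, LY, HY, FH, BI, BT, PL, YL, SO, GT, PC, BM, LG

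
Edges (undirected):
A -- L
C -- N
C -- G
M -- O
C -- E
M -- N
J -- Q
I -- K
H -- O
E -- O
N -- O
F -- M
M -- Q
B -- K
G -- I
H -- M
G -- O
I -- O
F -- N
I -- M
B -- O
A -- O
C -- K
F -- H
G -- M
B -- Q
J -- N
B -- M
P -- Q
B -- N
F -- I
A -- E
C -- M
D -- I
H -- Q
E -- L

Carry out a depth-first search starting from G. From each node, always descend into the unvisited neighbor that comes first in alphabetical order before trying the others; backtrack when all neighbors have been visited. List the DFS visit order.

Visit G
G → C
C → E
E → A
A → L
A → O
O → B
B → K
K → I
I → D
I → F
F → H
H → M
M → N
N → J
J → Q
Q → P

G -> C -> E -> A -> L -> O -> B -> K -> I -> D -> F -> H -> M -> N -> J -> Q -> P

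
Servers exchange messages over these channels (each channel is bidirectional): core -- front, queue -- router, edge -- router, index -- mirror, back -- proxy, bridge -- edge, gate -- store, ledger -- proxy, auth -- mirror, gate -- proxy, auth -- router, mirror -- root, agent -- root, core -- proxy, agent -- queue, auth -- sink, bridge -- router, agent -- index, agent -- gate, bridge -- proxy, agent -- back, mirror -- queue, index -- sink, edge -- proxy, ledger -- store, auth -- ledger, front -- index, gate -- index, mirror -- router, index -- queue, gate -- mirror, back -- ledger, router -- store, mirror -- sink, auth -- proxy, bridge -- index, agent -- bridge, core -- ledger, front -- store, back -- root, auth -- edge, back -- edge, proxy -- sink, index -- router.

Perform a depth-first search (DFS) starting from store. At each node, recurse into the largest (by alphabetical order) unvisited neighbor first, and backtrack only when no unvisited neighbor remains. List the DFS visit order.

store, router, queue, mirror, sink, proxy, ledger, core, front, index, gate, agent, root, back, edge, bridge, auth

Visit store
store → router
router → queue
queue → mirror
mirror → sink
sink → proxy
proxy → ledger
ledger → core
core → front
front → index
index → gate
gate → agent
agent → root
root → back
back → edge
edge → bridge
edge → auth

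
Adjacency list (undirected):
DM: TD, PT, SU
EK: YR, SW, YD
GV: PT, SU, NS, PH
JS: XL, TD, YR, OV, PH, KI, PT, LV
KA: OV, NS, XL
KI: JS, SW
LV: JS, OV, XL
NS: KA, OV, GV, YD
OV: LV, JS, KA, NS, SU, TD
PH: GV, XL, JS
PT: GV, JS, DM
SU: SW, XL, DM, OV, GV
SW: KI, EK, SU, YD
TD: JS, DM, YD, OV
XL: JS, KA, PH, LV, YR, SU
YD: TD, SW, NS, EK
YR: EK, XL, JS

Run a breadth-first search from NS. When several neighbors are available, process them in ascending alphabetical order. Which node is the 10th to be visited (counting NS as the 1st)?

JS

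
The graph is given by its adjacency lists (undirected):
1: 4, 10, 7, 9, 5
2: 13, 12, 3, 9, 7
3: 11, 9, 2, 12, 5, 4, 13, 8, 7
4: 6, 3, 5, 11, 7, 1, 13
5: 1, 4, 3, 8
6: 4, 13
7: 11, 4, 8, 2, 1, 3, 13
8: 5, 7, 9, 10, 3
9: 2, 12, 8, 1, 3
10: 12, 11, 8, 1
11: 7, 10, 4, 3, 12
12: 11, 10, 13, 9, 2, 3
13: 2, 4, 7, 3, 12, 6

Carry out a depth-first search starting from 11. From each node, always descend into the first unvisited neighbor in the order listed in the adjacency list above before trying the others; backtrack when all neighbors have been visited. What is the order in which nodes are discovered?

11, 7, 4, 6, 13, 2, 12, 10, 8, 5, 1, 9, 3

Visit 11
11 → 7
7 → 4
4 → 6
6 → 13
13 → 2
2 → 12
12 → 10
10 → 8
8 → 5
5 → 1
1 → 9
9 → 3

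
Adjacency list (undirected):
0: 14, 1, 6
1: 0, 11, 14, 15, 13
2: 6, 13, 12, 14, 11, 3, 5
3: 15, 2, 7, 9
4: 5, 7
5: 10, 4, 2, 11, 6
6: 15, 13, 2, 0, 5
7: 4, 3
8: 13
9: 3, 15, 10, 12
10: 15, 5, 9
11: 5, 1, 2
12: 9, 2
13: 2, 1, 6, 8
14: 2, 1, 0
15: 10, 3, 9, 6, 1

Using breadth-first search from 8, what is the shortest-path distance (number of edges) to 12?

Level 0: 8
Level 1: 13
Level 2: 1, 2, 6
Level 3: 0, 3, 5, 11, 12, 14, 15
Level 4: 4, 7, 9, 10
12 first appears at level 3.

3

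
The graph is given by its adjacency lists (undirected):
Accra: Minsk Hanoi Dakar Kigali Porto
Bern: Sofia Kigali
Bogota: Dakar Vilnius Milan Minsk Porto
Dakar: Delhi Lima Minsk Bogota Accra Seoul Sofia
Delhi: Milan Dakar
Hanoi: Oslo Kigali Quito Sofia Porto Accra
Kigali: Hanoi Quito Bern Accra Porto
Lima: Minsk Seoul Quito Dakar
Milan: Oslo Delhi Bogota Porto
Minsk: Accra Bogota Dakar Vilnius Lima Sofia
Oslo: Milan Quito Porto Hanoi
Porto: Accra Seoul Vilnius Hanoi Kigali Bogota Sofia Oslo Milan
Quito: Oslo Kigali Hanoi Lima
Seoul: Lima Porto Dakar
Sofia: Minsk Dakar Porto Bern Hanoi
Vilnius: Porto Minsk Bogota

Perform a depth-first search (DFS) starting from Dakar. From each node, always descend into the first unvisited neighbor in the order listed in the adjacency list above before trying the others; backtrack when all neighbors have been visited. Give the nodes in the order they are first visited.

Visit Dakar
Dakar → Delhi
Delhi → Milan
Milan → Oslo
Oslo → Quito
Quito → Kigali
Kigali → Hanoi
Hanoi → Sofia
Sofia → Minsk
Minsk → Accra
Accra → Porto
Porto → Seoul
Seoul → Lima
Porto → Vilnius
Vilnius → Bogota
Sofia → Bern

Dakar Delhi Milan Oslo Quito Kigali Hanoi Sofia Minsk Accra Porto Seoul Lima Vilnius Bogota Bern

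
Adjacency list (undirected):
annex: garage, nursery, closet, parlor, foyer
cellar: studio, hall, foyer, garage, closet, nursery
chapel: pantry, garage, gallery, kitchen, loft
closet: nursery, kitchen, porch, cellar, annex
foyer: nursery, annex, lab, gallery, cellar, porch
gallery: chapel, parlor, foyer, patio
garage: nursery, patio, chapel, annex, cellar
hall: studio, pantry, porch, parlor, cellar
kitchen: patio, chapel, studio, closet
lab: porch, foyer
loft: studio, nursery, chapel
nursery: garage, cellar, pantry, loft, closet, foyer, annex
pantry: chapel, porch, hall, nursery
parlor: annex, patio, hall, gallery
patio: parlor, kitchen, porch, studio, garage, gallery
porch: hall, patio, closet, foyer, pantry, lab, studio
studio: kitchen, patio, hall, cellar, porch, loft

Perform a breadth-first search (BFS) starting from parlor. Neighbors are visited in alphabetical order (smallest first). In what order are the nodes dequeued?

parlor -> annex -> gallery -> hall -> patio -> closet -> foyer -> garage -> nursery -> chapel -> cellar -> pantry -> porch -> studio -> kitchen -> lab -> loft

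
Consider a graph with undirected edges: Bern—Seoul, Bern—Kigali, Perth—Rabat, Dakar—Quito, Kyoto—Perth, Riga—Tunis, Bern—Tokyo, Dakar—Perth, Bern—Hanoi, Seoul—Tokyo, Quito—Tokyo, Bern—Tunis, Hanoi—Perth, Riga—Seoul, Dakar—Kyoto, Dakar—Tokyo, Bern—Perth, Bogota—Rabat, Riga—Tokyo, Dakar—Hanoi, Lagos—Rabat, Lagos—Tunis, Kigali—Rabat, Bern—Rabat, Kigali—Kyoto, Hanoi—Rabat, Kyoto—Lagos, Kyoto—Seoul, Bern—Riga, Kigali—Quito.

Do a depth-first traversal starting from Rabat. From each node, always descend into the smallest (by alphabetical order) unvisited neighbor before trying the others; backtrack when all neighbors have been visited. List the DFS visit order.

Visit Rabat
Rabat → Bern
Bern → Hanoi
Hanoi → Dakar
Dakar → Kyoto
Kyoto → Kigali
Kigali → Quito
Quito → Tokyo
Tokyo → Riga
Riga → Seoul
Riga → Tunis
Tunis → Lagos
Kyoto → Perth
Rabat → Bogota

Rabat -> Bern -> Hanoi -> Dakar -> Kyoto -> Kigali -> Quito -> Tokyo -> Riga -> Seoul -> Tunis -> Lagos -> Perth -> Bogota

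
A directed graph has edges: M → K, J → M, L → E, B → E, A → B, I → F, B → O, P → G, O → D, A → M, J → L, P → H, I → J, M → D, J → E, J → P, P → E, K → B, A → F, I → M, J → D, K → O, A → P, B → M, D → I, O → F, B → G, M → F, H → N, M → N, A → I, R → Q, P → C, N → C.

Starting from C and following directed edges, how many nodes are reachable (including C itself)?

BFS from C visits: C
Reachable nodes: 1 of 18 total.

1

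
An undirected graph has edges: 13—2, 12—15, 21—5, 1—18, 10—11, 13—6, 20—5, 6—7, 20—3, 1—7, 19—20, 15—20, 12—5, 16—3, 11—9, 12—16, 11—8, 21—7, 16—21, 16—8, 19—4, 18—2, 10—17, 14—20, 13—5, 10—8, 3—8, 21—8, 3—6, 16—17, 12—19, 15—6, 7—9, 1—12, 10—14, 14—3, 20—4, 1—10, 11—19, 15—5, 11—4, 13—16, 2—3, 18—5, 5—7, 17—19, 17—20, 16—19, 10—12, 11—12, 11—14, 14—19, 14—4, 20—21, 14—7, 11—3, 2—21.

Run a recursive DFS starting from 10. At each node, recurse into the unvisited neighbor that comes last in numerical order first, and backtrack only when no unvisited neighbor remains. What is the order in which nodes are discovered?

Visit 10
10 → 17
17 → 20
20 → 21
21 → 16
16 → 19
19 → 14
14 → 11
11 → 12
12 → 15
15 → 6
6 → 13
13 → 5
5 → 18
18 → 2
2 → 3
3 → 8
18 → 1
1 → 7
7 → 9
11 → 4

10, 17, 20, 21, 16, 19, 14, 11, 12, 15, 6, 13, 5, 18, 2, 3, 8, 1, 7, 9, 4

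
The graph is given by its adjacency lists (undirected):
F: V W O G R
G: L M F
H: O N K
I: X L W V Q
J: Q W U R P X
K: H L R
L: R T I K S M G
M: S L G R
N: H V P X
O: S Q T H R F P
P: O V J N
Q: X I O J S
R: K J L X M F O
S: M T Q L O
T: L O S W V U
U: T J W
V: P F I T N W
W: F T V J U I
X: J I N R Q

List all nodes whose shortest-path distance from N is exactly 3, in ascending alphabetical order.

G, L, M, S, U

Level 0: N
Level 1: H, P, V, X
Level 2: F, I, J, K, O, Q, R, T, W
Level 3: G, L, M, S, U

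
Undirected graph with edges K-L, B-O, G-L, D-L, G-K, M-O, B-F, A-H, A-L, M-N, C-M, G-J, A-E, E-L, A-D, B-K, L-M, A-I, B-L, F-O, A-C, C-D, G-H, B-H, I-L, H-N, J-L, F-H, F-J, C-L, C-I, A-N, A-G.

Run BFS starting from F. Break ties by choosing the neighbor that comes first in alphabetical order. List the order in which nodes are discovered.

Visit F; enqueue B, H, J, O → queue [B, H, J, O]
Visit B; enqueue K, L → queue [H, J, O, K, L]
Visit H; enqueue A, G, N → queue [J, O, K, L, A, G, N]
Visit J → queue [O, K, L, A, G, N]
Visit O; enqueue M → queue [K, L, A, G, N, M]
Visit K → queue [L, A, G, N, M]
Visit L; enqueue C, D, E, I → queue [A, G, N, M, C, D, E, I]
Visit A → queue [G, N, M, C, D, E, I]
Visit G → queue [N, M, C, D, E, I]
Visit N → queue [M, C, D, E, I]
Visit M → queue [C, D, E, I]
Visit C → queue [D, E, I]
Visit D → queue [E, I]
Visit E → queue [I]
Visit I → queue []

F -> B -> H -> J -> O -> K -> L -> A -> G -> N -> M -> C -> D -> E -> I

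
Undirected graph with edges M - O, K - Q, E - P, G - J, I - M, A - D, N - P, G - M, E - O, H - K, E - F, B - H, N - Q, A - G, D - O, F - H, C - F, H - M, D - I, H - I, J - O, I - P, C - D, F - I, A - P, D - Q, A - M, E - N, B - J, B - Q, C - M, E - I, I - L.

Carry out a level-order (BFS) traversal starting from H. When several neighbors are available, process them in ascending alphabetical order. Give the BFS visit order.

Visit H; enqueue B, F, I, K, M → queue [B, F, I, K, M]
Visit B; enqueue J, Q → queue [F, I, K, M, J, Q]
Visit F; enqueue C, E → queue [I, K, M, J, Q, C, E]
Visit I; enqueue D, L, P → queue [K, M, J, Q, C, E, D, L, P]
Visit K → queue [M, J, Q, C, E, D, L, P]
Visit M; enqueue A, G, O → queue [J, Q, C, E, D, L, P, A, G, O]
Visit J → queue [Q, C, E, D, L, P, A, G, O]
Visit Q; enqueue N → queue [C, E, D, L, P, A, G, O, N]
Visit C → queue [E, D, L, P, A, G, O, N]
Visit E → queue [D, L, P, A, G, O, N]
Visit D → queue [L, P, A, G, O, N]
Visit L → queue [P, A, G, O, N]
Visit P → queue [A, G, O, N]
Visit A → queue [G, O, N]
Visit G → queue [O, N]
Visit O → queue [N]
Visit N → queue []

H → B → F → I → K → M → J → Q → C → E → D → L → P → A → G → O → N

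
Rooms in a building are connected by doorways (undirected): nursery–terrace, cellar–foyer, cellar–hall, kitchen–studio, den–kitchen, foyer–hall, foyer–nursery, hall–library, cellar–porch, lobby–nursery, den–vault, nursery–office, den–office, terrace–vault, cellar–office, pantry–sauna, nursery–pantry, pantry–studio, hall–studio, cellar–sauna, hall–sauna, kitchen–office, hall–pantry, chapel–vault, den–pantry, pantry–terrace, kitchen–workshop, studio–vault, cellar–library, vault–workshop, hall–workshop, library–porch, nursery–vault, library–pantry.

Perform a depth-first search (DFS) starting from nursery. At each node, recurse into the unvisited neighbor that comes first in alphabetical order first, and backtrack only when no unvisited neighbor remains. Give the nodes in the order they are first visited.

nursery foyer cellar hall library pantry den kitchen office studio vault chapel terrace workshop sauna porch lobby

Visit nursery
nursery → foyer
foyer → cellar
cellar → hall
hall → library
library → pantry
pantry → den
den → kitchen
kitchen → office
kitchen → studio
studio → vault
vault → chapel
vault → terrace
vault → workshop
pantry → sauna
library → porch
nursery → lobby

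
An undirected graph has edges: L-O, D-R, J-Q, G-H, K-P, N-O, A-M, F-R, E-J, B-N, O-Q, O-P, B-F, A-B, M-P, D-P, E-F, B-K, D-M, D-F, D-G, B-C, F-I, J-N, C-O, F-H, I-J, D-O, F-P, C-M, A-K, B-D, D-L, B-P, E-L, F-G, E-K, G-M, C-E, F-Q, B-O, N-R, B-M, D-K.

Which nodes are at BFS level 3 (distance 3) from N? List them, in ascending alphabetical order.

G, H

Level 0: N
Level 1: B, J, O, R
Level 2: A, C, D, E, F, I, K, L, M, P, Q
Level 3: G, H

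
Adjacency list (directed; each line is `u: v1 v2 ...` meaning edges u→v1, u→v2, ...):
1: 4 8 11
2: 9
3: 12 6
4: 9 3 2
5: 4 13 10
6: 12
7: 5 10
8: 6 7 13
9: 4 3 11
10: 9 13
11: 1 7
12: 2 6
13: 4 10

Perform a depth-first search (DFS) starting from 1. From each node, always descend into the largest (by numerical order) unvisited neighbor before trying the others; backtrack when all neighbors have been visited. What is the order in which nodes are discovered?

Visit 1
1 → 11
11 → 7
7 → 10
10 → 13
13 → 4
4 → 9
9 → 3
3 → 12
12 → 6
12 → 2
7 → 5
1 → 8

1 -> 11 -> 7 -> 10 -> 13 -> 4 -> 9 -> 3 -> 12 -> 6 -> 2 -> 5 -> 8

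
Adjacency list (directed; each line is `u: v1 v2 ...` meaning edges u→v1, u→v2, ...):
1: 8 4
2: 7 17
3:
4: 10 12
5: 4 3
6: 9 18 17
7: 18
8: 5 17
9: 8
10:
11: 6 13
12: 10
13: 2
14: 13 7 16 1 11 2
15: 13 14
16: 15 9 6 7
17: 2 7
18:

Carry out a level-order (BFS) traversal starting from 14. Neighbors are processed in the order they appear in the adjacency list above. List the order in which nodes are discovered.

Visit 14; enqueue 13, 7, 16, 1, 11, 2 → queue [13, 7, 16, 1, 11, 2]
Visit 13 → queue [7, 16, 1, 11, 2]
Visit 7; enqueue 18 → queue [16, 1, 11, 2, 18]
Visit 16; enqueue 15, 9, 6 → queue [1, 11, 2, 18, 15, 9, 6]
Visit 1; enqueue 8, 4 → queue [11, 2, 18, 15, 9, 6, 8, 4]
Visit 11 → queue [2, 18, 15, 9, 6, 8, 4]
Visit 2; enqueue 17 → queue [18, 15, 9, 6, 8, 4, 17]
Visit 18 → queue [15, 9, 6, 8, 4, 17]
Visit 15 → queue [9, 6, 8, 4, 17]
Visit 9 → queue [6, 8, 4, 17]
Visit 6 → queue [8, 4, 17]
Visit 8; enqueue 5 → queue [4, 17, 5]
Visit 4; enqueue 10, 12 → queue [17, 5, 10, 12]
Visit 17 → queue [5, 10, 12]
Visit 5; enqueue 3 → queue [10, 12, 3]
Visit 10 → queue [12, 3]
Visit 12 → queue [3]
Visit 3 → queue []

14, 13, 7, 16, 1, 11, 2, 18, 15, 9, 6, 8, 4, 17, 5, 10, 12, 3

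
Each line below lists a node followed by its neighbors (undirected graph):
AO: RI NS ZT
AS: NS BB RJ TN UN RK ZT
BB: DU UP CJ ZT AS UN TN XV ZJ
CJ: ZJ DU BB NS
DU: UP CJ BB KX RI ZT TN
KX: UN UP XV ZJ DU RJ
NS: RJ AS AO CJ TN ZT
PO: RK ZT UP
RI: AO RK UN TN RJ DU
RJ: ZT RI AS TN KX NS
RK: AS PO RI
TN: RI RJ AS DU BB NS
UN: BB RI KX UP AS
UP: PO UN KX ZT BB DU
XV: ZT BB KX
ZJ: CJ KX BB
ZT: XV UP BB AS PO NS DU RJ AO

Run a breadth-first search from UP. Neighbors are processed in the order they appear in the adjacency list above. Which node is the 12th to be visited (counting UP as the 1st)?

ZJ

Visit UP; enqueue PO, UN, KX, ZT, BB, DU → queue [PO, UN, KX, ZT, BB, DU]
Visit PO; enqueue RK → queue [UN, KX, ZT, BB, DU, RK]
Visit UN; enqueue RI, AS → queue [KX, ZT, BB, DU, RK, RI, AS]
Visit KX; enqueue XV, ZJ, RJ → queue [ZT, BB, DU, RK, RI, AS, XV, ZJ, RJ]
Visit ZT; enqueue NS, AO → queue [BB, DU, RK, RI, AS, XV, ZJ, RJ, NS, AO]
Visit BB; enqueue CJ, TN → queue [DU, RK, RI, AS, XV, ZJ, RJ, NS, AO, CJ, TN]
Visit DU → queue [RK, RI, AS, XV, ZJ, RJ, NS, AO, CJ, TN]
Visit RK → queue [RI, AS, XV, ZJ, RJ, NS, AO, CJ, TN]
Visit RI → queue [AS, XV, ZJ, RJ, NS, AO, CJ, TN]
Visit AS → queue [XV, ZJ, RJ, NS, AO, CJ, TN]
Visit XV → queue [ZJ, RJ, NS, AO, CJ, TN]
Visit ZJ → queue [RJ, NS, AO, CJ, TN]
Visit RJ → queue [NS, AO, CJ, TN]
Visit NS → queue [AO, CJ, TN]
Visit AO → queue [CJ, TN]
Visit CJ → queue [TN]
Visit TN → queue []

Visit order: UP, PO, UN, KX, ZT, BB, DU, RK, RI, AS, XV, ZJ, RJ, NS, AO, CJ, TN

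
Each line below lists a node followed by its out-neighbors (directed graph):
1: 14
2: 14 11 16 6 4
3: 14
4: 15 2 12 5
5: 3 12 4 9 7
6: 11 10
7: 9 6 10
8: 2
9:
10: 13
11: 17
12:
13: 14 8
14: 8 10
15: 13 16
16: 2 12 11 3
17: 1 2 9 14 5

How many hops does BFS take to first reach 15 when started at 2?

2

Level 0: 2
Level 1: 4, 6, 11, 14, 16
Level 2: 3, 5, 8, 10, 12, 15, 17
Level 3: 1, 7, 9, 13
15 first appears at level 2.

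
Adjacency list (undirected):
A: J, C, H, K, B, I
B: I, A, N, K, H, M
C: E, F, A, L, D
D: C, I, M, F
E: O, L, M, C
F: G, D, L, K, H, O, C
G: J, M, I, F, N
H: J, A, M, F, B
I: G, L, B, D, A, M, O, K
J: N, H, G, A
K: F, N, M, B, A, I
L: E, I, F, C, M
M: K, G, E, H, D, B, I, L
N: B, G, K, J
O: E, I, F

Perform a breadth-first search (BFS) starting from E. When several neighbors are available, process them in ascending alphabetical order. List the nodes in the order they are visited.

Visit E; enqueue C, L, M, O → queue [C, L, M, O]
Visit C; enqueue A, D, F → queue [L, M, O, A, D, F]
Visit L; enqueue I → queue [M, O, A, D, F, I]
Visit M; enqueue B, G, H, K → queue [O, A, D, F, I, B, G, H, K]
Visit O → queue [A, D, F, I, B, G, H, K]
Visit A; enqueue J → queue [D, F, I, B, G, H, K, J]
Visit D → queue [F, I, B, G, H, K, J]
Visit F → queue [I, B, G, H, K, J]
Visit I → queue [B, G, H, K, J]
Visit B; enqueue N → queue [G, H, K, J, N]
Visit G → queue [H, K, J, N]
Visit H → queue [K, J, N]
Visit K → queue [J, N]
Visit J → queue [N]
Visit N → queue []

E → C → L → M → O → A → D → F → I → B → G → H → K → J → N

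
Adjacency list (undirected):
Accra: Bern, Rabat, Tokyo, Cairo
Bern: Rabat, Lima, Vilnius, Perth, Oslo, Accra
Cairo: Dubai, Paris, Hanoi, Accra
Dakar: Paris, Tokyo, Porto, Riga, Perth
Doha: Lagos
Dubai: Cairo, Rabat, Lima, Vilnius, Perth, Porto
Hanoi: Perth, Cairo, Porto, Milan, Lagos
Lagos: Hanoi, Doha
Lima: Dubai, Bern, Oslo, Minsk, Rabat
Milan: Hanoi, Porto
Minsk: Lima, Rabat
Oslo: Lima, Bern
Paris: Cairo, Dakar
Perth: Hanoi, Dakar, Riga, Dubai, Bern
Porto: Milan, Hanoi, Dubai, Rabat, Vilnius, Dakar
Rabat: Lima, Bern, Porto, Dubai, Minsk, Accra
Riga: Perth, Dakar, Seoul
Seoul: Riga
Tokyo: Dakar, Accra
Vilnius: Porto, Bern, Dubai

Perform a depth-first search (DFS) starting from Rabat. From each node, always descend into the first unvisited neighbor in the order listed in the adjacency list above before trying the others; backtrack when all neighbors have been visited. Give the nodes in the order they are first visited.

Visit Rabat
Rabat → Lima
Lima → Dubai
Dubai → Cairo
Cairo → Paris
Paris → Dakar
Dakar → Tokyo
Tokyo → Accra
Accra → Bern
Bern → Vilnius
Vilnius → Porto
Porto → Milan
Milan → Hanoi
Hanoi → Perth
Perth → Riga
Riga → Seoul
Hanoi → Lagos
Lagos → Doha
Bern → Oslo
Lima → Minsk

Rabat Lima Dubai Cairo Paris Dakar Tokyo Accra Bern Vilnius Porto Milan Hanoi Perth Riga Seoul Lagos Doha Oslo Minsk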